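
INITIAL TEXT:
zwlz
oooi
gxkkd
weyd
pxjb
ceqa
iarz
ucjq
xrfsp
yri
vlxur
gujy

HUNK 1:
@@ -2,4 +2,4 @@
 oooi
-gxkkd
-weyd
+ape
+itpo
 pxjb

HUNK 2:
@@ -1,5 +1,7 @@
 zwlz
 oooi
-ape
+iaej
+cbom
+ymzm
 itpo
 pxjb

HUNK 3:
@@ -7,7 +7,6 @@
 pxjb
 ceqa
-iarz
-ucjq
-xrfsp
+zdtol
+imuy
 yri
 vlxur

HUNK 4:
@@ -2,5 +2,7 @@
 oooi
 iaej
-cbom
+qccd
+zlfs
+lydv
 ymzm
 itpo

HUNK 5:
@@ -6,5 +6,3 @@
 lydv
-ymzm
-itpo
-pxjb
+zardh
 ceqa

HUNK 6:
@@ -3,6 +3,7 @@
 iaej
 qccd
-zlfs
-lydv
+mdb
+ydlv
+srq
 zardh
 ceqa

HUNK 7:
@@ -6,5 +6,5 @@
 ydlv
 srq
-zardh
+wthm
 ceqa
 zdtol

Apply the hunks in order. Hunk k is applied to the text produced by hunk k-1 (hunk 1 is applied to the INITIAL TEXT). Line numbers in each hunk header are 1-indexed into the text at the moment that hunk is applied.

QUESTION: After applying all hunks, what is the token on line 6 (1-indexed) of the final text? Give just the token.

Hunk 1: at line 2 remove [gxkkd,weyd] add [ape,itpo] -> 12 lines: zwlz oooi ape itpo pxjb ceqa iarz ucjq xrfsp yri vlxur gujy
Hunk 2: at line 1 remove [ape] add [iaej,cbom,ymzm] -> 14 lines: zwlz oooi iaej cbom ymzm itpo pxjb ceqa iarz ucjq xrfsp yri vlxur gujy
Hunk 3: at line 7 remove [iarz,ucjq,xrfsp] add [zdtol,imuy] -> 13 lines: zwlz oooi iaej cbom ymzm itpo pxjb ceqa zdtol imuy yri vlxur gujy
Hunk 4: at line 2 remove [cbom] add [qccd,zlfs,lydv] -> 15 lines: zwlz oooi iaej qccd zlfs lydv ymzm itpo pxjb ceqa zdtol imuy yri vlxur gujy
Hunk 5: at line 6 remove [ymzm,itpo,pxjb] add [zardh] -> 13 lines: zwlz oooi iaej qccd zlfs lydv zardh ceqa zdtol imuy yri vlxur gujy
Hunk 6: at line 3 remove [zlfs,lydv] add [mdb,ydlv,srq] -> 14 lines: zwlz oooi iaej qccd mdb ydlv srq zardh ceqa zdtol imuy yri vlxur gujy
Hunk 7: at line 6 remove [zardh] add [wthm] -> 14 lines: zwlz oooi iaej qccd mdb ydlv srq wthm ceqa zdtol imuy yri vlxur gujy
Final line 6: ydlv

Answer: ydlv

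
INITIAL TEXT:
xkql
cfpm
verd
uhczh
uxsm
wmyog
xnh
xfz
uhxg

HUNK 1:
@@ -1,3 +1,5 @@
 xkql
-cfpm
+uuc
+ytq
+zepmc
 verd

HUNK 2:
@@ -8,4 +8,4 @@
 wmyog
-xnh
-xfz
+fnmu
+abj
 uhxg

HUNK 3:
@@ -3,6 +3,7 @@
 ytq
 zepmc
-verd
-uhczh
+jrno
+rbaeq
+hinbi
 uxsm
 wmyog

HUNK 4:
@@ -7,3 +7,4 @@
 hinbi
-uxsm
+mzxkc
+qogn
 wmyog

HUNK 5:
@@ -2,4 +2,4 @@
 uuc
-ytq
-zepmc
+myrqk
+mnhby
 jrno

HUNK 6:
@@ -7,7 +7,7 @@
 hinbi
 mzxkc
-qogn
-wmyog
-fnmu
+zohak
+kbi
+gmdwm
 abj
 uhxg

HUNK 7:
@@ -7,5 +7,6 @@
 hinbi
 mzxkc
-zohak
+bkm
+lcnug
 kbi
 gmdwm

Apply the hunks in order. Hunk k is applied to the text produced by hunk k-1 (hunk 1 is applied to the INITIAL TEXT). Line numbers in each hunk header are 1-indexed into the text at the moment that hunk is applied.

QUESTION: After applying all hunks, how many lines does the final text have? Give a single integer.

Hunk 1: at line 1 remove [cfpm] add [uuc,ytq,zepmc] -> 11 lines: xkql uuc ytq zepmc verd uhczh uxsm wmyog xnh xfz uhxg
Hunk 2: at line 8 remove [xnh,xfz] add [fnmu,abj] -> 11 lines: xkql uuc ytq zepmc verd uhczh uxsm wmyog fnmu abj uhxg
Hunk 3: at line 3 remove [verd,uhczh] add [jrno,rbaeq,hinbi] -> 12 lines: xkql uuc ytq zepmc jrno rbaeq hinbi uxsm wmyog fnmu abj uhxg
Hunk 4: at line 7 remove [uxsm] add [mzxkc,qogn] -> 13 lines: xkql uuc ytq zepmc jrno rbaeq hinbi mzxkc qogn wmyog fnmu abj uhxg
Hunk 5: at line 2 remove [ytq,zepmc] add [myrqk,mnhby] -> 13 lines: xkql uuc myrqk mnhby jrno rbaeq hinbi mzxkc qogn wmyog fnmu abj uhxg
Hunk 6: at line 7 remove [qogn,wmyog,fnmu] add [zohak,kbi,gmdwm] -> 13 lines: xkql uuc myrqk mnhby jrno rbaeq hinbi mzxkc zohak kbi gmdwm abj uhxg
Hunk 7: at line 7 remove [zohak] add [bkm,lcnug] -> 14 lines: xkql uuc myrqk mnhby jrno rbaeq hinbi mzxkc bkm lcnug kbi gmdwm abj uhxg
Final line count: 14

Answer: 14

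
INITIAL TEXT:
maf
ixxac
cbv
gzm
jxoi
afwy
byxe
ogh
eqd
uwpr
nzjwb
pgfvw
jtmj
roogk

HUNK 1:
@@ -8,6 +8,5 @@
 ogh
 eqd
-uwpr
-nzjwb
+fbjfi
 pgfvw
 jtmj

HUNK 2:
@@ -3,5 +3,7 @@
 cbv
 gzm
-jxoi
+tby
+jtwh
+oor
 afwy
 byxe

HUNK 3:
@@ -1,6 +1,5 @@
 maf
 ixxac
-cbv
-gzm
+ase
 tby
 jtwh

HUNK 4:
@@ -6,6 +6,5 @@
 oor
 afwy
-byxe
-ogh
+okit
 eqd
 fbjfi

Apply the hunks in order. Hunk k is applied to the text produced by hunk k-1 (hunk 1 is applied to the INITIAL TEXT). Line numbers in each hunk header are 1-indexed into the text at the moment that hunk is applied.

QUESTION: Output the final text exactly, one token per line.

Answer: maf
ixxac
ase
tby
jtwh
oor
afwy
okit
eqd
fbjfi
pgfvw
jtmj
roogk

Derivation:
Hunk 1: at line 8 remove [uwpr,nzjwb] add [fbjfi] -> 13 lines: maf ixxac cbv gzm jxoi afwy byxe ogh eqd fbjfi pgfvw jtmj roogk
Hunk 2: at line 3 remove [jxoi] add [tby,jtwh,oor] -> 15 lines: maf ixxac cbv gzm tby jtwh oor afwy byxe ogh eqd fbjfi pgfvw jtmj roogk
Hunk 3: at line 1 remove [cbv,gzm] add [ase] -> 14 lines: maf ixxac ase tby jtwh oor afwy byxe ogh eqd fbjfi pgfvw jtmj roogk
Hunk 4: at line 6 remove [byxe,ogh] add [okit] -> 13 lines: maf ixxac ase tby jtwh oor afwy okit eqd fbjfi pgfvw jtmj roogk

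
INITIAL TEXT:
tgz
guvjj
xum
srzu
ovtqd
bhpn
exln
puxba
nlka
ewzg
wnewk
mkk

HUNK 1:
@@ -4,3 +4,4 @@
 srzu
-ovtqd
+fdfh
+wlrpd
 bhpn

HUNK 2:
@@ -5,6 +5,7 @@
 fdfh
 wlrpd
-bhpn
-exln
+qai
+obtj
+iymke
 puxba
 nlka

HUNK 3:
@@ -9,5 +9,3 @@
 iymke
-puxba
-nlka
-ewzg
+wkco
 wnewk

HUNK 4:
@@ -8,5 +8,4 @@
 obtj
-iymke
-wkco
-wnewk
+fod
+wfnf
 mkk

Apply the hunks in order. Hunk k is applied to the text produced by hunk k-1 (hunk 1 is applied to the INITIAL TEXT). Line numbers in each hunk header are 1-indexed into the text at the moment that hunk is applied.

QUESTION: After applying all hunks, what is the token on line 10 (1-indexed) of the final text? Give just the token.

Hunk 1: at line 4 remove [ovtqd] add [fdfh,wlrpd] -> 13 lines: tgz guvjj xum srzu fdfh wlrpd bhpn exln puxba nlka ewzg wnewk mkk
Hunk 2: at line 5 remove [bhpn,exln] add [qai,obtj,iymke] -> 14 lines: tgz guvjj xum srzu fdfh wlrpd qai obtj iymke puxba nlka ewzg wnewk mkk
Hunk 3: at line 9 remove [puxba,nlka,ewzg] add [wkco] -> 12 lines: tgz guvjj xum srzu fdfh wlrpd qai obtj iymke wkco wnewk mkk
Hunk 4: at line 8 remove [iymke,wkco,wnewk] add [fod,wfnf] -> 11 lines: tgz guvjj xum srzu fdfh wlrpd qai obtj fod wfnf mkk
Final line 10: wfnf

Answer: wfnf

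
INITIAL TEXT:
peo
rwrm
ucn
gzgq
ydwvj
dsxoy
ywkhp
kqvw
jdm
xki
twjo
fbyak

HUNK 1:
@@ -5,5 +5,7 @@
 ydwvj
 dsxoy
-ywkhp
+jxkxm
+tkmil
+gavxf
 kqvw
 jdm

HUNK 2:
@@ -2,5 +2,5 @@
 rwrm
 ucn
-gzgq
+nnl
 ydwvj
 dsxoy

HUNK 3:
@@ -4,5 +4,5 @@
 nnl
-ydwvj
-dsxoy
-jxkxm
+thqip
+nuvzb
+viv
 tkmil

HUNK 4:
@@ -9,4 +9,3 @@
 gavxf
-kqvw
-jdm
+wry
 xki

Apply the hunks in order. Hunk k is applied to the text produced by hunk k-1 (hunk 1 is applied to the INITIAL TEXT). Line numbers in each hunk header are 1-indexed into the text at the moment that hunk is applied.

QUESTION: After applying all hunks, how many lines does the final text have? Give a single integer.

Answer: 13

Derivation:
Hunk 1: at line 5 remove [ywkhp] add [jxkxm,tkmil,gavxf] -> 14 lines: peo rwrm ucn gzgq ydwvj dsxoy jxkxm tkmil gavxf kqvw jdm xki twjo fbyak
Hunk 2: at line 2 remove [gzgq] add [nnl] -> 14 lines: peo rwrm ucn nnl ydwvj dsxoy jxkxm tkmil gavxf kqvw jdm xki twjo fbyak
Hunk 3: at line 4 remove [ydwvj,dsxoy,jxkxm] add [thqip,nuvzb,viv] -> 14 lines: peo rwrm ucn nnl thqip nuvzb viv tkmil gavxf kqvw jdm xki twjo fbyak
Hunk 4: at line 9 remove [kqvw,jdm] add [wry] -> 13 lines: peo rwrm ucn nnl thqip nuvzb viv tkmil gavxf wry xki twjo fbyak
Final line count: 13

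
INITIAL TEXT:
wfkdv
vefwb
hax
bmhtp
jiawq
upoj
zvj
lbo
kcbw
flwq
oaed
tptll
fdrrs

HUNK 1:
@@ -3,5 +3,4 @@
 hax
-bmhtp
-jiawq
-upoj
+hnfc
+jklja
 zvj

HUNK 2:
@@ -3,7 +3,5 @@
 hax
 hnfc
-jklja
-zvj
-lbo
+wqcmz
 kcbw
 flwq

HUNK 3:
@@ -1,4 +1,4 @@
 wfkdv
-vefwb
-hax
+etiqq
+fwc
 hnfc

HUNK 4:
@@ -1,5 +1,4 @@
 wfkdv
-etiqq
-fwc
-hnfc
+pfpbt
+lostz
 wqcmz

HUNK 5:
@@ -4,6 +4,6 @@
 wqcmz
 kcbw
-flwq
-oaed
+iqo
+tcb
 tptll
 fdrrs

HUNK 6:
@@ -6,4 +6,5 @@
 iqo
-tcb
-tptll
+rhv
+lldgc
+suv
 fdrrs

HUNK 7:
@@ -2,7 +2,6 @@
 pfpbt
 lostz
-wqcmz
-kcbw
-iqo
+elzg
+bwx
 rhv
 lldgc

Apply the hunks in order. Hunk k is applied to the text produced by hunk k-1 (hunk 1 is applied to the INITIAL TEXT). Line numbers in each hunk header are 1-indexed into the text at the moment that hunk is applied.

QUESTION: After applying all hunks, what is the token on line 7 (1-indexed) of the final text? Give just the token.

Answer: lldgc

Derivation:
Hunk 1: at line 3 remove [bmhtp,jiawq,upoj] add [hnfc,jklja] -> 12 lines: wfkdv vefwb hax hnfc jklja zvj lbo kcbw flwq oaed tptll fdrrs
Hunk 2: at line 3 remove [jklja,zvj,lbo] add [wqcmz] -> 10 lines: wfkdv vefwb hax hnfc wqcmz kcbw flwq oaed tptll fdrrs
Hunk 3: at line 1 remove [vefwb,hax] add [etiqq,fwc] -> 10 lines: wfkdv etiqq fwc hnfc wqcmz kcbw flwq oaed tptll fdrrs
Hunk 4: at line 1 remove [etiqq,fwc,hnfc] add [pfpbt,lostz] -> 9 lines: wfkdv pfpbt lostz wqcmz kcbw flwq oaed tptll fdrrs
Hunk 5: at line 4 remove [flwq,oaed] add [iqo,tcb] -> 9 lines: wfkdv pfpbt lostz wqcmz kcbw iqo tcb tptll fdrrs
Hunk 6: at line 6 remove [tcb,tptll] add [rhv,lldgc,suv] -> 10 lines: wfkdv pfpbt lostz wqcmz kcbw iqo rhv lldgc suv fdrrs
Hunk 7: at line 2 remove [wqcmz,kcbw,iqo] add [elzg,bwx] -> 9 lines: wfkdv pfpbt lostz elzg bwx rhv lldgc suv fdrrs
Final line 7: lldgc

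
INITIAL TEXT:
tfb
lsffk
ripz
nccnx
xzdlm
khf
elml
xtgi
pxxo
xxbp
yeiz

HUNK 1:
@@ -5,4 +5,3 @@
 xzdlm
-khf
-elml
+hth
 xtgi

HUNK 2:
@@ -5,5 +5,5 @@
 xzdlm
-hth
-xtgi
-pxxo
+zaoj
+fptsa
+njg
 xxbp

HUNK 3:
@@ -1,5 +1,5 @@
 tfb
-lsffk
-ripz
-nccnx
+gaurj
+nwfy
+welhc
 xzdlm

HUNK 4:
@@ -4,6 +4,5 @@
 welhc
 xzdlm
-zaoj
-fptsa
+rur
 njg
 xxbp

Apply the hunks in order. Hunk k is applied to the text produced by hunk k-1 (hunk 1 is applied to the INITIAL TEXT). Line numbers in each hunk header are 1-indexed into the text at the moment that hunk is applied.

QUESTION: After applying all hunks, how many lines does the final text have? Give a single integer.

Hunk 1: at line 5 remove [khf,elml] add [hth] -> 10 lines: tfb lsffk ripz nccnx xzdlm hth xtgi pxxo xxbp yeiz
Hunk 2: at line 5 remove [hth,xtgi,pxxo] add [zaoj,fptsa,njg] -> 10 lines: tfb lsffk ripz nccnx xzdlm zaoj fptsa njg xxbp yeiz
Hunk 3: at line 1 remove [lsffk,ripz,nccnx] add [gaurj,nwfy,welhc] -> 10 lines: tfb gaurj nwfy welhc xzdlm zaoj fptsa njg xxbp yeiz
Hunk 4: at line 4 remove [zaoj,fptsa] add [rur] -> 9 lines: tfb gaurj nwfy welhc xzdlm rur njg xxbp yeiz
Final line count: 9

Answer: 9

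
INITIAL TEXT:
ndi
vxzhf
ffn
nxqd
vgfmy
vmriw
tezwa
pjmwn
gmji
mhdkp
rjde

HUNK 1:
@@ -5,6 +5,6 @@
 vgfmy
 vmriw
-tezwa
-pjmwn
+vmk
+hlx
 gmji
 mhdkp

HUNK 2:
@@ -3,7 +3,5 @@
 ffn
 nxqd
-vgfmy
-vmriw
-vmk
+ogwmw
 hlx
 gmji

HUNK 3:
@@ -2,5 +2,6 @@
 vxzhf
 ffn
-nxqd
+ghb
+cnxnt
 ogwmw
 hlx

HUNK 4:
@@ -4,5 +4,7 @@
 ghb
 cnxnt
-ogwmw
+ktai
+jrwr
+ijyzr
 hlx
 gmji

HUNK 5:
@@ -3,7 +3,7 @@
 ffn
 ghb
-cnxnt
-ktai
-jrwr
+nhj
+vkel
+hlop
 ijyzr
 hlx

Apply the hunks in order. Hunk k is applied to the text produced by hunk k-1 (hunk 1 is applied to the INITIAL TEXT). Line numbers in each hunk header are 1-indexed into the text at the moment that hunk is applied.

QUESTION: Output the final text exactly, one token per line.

Hunk 1: at line 5 remove [tezwa,pjmwn] add [vmk,hlx] -> 11 lines: ndi vxzhf ffn nxqd vgfmy vmriw vmk hlx gmji mhdkp rjde
Hunk 2: at line 3 remove [vgfmy,vmriw,vmk] add [ogwmw] -> 9 lines: ndi vxzhf ffn nxqd ogwmw hlx gmji mhdkp rjde
Hunk 3: at line 2 remove [nxqd] add [ghb,cnxnt] -> 10 lines: ndi vxzhf ffn ghb cnxnt ogwmw hlx gmji mhdkp rjde
Hunk 4: at line 4 remove [ogwmw] add [ktai,jrwr,ijyzr] -> 12 lines: ndi vxzhf ffn ghb cnxnt ktai jrwr ijyzr hlx gmji mhdkp rjde
Hunk 5: at line 3 remove [cnxnt,ktai,jrwr] add [nhj,vkel,hlop] -> 12 lines: ndi vxzhf ffn ghb nhj vkel hlop ijyzr hlx gmji mhdkp rjde

Answer: ndi
vxzhf
ffn
ghb
nhj
vkel
hlop
ijyzr
hlx
gmji
mhdkp
rjde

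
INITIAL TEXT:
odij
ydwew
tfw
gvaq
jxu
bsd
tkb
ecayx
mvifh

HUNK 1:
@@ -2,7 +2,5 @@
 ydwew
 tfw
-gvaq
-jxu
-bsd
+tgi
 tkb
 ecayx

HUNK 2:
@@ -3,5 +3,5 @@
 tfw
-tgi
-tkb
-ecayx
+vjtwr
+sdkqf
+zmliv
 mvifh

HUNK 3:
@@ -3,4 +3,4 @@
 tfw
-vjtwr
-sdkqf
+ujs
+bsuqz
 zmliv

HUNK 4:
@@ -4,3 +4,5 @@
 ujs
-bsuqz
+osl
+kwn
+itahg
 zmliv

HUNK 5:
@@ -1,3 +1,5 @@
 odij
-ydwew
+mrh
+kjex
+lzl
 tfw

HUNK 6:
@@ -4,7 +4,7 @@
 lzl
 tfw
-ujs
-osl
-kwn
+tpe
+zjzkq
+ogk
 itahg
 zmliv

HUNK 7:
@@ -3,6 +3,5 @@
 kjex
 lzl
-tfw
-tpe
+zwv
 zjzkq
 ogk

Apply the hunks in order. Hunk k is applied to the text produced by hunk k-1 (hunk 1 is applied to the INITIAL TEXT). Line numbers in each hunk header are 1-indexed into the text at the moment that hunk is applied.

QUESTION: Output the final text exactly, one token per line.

Hunk 1: at line 2 remove [gvaq,jxu,bsd] add [tgi] -> 7 lines: odij ydwew tfw tgi tkb ecayx mvifh
Hunk 2: at line 3 remove [tgi,tkb,ecayx] add [vjtwr,sdkqf,zmliv] -> 7 lines: odij ydwew tfw vjtwr sdkqf zmliv mvifh
Hunk 3: at line 3 remove [vjtwr,sdkqf] add [ujs,bsuqz] -> 7 lines: odij ydwew tfw ujs bsuqz zmliv mvifh
Hunk 4: at line 4 remove [bsuqz] add [osl,kwn,itahg] -> 9 lines: odij ydwew tfw ujs osl kwn itahg zmliv mvifh
Hunk 5: at line 1 remove [ydwew] add [mrh,kjex,lzl] -> 11 lines: odij mrh kjex lzl tfw ujs osl kwn itahg zmliv mvifh
Hunk 6: at line 4 remove [ujs,osl,kwn] add [tpe,zjzkq,ogk] -> 11 lines: odij mrh kjex lzl tfw tpe zjzkq ogk itahg zmliv mvifh
Hunk 7: at line 3 remove [tfw,tpe] add [zwv] -> 10 lines: odij mrh kjex lzl zwv zjzkq ogk itahg zmliv mvifh

Answer: odij
mrh
kjex
lzl
zwv
zjzkq
ogk
itahg
zmliv
mvifh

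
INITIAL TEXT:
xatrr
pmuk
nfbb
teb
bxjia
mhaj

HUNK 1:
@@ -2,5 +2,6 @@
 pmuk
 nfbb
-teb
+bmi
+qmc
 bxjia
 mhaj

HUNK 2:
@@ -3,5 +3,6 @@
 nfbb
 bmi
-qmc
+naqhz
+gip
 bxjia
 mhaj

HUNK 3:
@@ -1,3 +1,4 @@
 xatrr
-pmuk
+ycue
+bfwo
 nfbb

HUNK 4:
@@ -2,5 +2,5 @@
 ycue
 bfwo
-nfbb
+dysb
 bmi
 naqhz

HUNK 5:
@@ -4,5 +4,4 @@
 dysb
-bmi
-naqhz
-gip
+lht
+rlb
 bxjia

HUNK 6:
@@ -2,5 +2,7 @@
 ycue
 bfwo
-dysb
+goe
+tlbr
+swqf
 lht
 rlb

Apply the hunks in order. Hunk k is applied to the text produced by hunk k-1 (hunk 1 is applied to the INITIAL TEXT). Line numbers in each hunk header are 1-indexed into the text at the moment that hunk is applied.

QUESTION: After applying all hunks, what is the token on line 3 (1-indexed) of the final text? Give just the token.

Answer: bfwo

Derivation:
Hunk 1: at line 2 remove [teb] add [bmi,qmc] -> 7 lines: xatrr pmuk nfbb bmi qmc bxjia mhaj
Hunk 2: at line 3 remove [qmc] add [naqhz,gip] -> 8 lines: xatrr pmuk nfbb bmi naqhz gip bxjia mhaj
Hunk 3: at line 1 remove [pmuk] add [ycue,bfwo] -> 9 lines: xatrr ycue bfwo nfbb bmi naqhz gip bxjia mhaj
Hunk 4: at line 2 remove [nfbb] add [dysb] -> 9 lines: xatrr ycue bfwo dysb bmi naqhz gip bxjia mhaj
Hunk 5: at line 4 remove [bmi,naqhz,gip] add [lht,rlb] -> 8 lines: xatrr ycue bfwo dysb lht rlb bxjia mhaj
Hunk 6: at line 2 remove [dysb] add [goe,tlbr,swqf] -> 10 lines: xatrr ycue bfwo goe tlbr swqf lht rlb bxjia mhaj
Final line 3: bfwo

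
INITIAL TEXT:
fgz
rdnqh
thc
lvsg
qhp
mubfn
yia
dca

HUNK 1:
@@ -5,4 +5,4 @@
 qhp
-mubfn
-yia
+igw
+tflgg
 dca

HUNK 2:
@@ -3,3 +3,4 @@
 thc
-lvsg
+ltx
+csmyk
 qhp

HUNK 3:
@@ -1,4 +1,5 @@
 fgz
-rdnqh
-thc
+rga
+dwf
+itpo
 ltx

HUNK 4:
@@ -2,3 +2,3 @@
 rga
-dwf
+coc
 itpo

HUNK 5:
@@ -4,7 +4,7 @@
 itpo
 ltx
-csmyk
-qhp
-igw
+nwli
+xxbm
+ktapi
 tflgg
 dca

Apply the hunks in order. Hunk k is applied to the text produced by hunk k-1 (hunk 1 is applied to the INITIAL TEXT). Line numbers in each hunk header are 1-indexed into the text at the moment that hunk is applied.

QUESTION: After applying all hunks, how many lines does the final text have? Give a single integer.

Answer: 10

Derivation:
Hunk 1: at line 5 remove [mubfn,yia] add [igw,tflgg] -> 8 lines: fgz rdnqh thc lvsg qhp igw tflgg dca
Hunk 2: at line 3 remove [lvsg] add [ltx,csmyk] -> 9 lines: fgz rdnqh thc ltx csmyk qhp igw tflgg dca
Hunk 3: at line 1 remove [rdnqh,thc] add [rga,dwf,itpo] -> 10 lines: fgz rga dwf itpo ltx csmyk qhp igw tflgg dca
Hunk 4: at line 2 remove [dwf] add [coc] -> 10 lines: fgz rga coc itpo ltx csmyk qhp igw tflgg dca
Hunk 5: at line 4 remove [csmyk,qhp,igw] add [nwli,xxbm,ktapi] -> 10 lines: fgz rga coc itpo ltx nwli xxbm ktapi tflgg dca
Final line count: 10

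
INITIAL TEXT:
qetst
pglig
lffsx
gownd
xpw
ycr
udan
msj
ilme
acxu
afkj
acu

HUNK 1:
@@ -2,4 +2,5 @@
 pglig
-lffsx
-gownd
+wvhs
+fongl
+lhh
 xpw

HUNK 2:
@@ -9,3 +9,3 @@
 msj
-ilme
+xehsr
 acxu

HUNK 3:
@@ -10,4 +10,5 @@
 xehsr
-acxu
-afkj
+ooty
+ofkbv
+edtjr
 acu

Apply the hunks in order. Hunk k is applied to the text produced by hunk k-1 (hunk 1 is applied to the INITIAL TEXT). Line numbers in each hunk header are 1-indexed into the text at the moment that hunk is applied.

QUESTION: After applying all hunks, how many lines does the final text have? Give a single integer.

Answer: 14

Derivation:
Hunk 1: at line 2 remove [lffsx,gownd] add [wvhs,fongl,lhh] -> 13 lines: qetst pglig wvhs fongl lhh xpw ycr udan msj ilme acxu afkj acu
Hunk 2: at line 9 remove [ilme] add [xehsr] -> 13 lines: qetst pglig wvhs fongl lhh xpw ycr udan msj xehsr acxu afkj acu
Hunk 3: at line 10 remove [acxu,afkj] add [ooty,ofkbv,edtjr] -> 14 lines: qetst pglig wvhs fongl lhh xpw ycr udan msj xehsr ooty ofkbv edtjr acu
Final line count: 14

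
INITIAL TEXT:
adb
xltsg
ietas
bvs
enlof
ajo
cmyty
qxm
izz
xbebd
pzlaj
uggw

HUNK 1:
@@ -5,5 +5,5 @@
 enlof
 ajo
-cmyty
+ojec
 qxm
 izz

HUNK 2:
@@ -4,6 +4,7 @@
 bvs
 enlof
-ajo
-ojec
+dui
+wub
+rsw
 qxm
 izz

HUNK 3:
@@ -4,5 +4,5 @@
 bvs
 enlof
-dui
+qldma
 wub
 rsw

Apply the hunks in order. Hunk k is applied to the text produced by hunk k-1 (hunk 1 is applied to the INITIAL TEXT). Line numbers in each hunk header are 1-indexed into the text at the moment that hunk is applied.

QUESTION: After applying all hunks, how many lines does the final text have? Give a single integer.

Hunk 1: at line 5 remove [cmyty] add [ojec] -> 12 lines: adb xltsg ietas bvs enlof ajo ojec qxm izz xbebd pzlaj uggw
Hunk 2: at line 4 remove [ajo,ojec] add [dui,wub,rsw] -> 13 lines: adb xltsg ietas bvs enlof dui wub rsw qxm izz xbebd pzlaj uggw
Hunk 3: at line 4 remove [dui] add [qldma] -> 13 lines: adb xltsg ietas bvs enlof qldma wub rsw qxm izz xbebd pzlaj uggw
Final line count: 13

Answer: 13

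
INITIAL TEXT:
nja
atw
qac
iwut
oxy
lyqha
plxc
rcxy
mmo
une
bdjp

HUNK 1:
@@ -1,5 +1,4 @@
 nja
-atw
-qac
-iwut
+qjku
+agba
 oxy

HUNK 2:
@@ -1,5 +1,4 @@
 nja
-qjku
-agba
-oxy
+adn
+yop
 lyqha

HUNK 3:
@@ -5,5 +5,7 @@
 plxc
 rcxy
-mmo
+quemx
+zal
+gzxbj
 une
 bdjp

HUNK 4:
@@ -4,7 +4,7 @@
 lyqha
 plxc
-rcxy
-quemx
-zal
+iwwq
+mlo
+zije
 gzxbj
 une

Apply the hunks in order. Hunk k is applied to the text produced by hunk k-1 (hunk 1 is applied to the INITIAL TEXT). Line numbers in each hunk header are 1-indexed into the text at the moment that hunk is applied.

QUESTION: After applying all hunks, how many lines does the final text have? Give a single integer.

Hunk 1: at line 1 remove [atw,qac,iwut] add [qjku,agba] -> 10 lines: nja qjku agba oxy lyqha plxc rcxy mmo une bdjp
Hunk 2: at line 1 remove [qjku,agba,oxy] add [adn,yop] -> 9 lines: nja adn yop lyqha plxc rcxy mmo une bdjp
Hunk 3: at line 5 remove [mmo] add [quemx,zal,gzxbj] -> 11 lines: nja adn yop lyqha plxc rcxy quemx zal gzxbj une bdjp
Hunk 4: at line 4 remove [rcxy,quemx,zal] add [iwwq,mlo,zije] -> 11 lines: nja adn yop lyqha plxc iwwq mlo zije gzxbj une bdjp
Final line count: 11

Answer: 11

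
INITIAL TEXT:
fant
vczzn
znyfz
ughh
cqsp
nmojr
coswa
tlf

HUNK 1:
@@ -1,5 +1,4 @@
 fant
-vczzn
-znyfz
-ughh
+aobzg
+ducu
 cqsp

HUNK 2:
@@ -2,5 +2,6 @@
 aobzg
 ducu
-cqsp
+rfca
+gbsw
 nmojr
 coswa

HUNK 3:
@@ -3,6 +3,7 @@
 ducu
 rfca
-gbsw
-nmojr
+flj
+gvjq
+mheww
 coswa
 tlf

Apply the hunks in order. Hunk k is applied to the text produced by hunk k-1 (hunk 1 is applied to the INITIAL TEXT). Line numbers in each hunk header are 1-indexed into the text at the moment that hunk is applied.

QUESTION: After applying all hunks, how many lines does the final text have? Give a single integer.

Answer: 9

Derivation:
Hunk 1: at line 1 remove [vczzn,znyfz,ughh] add [aobzg,ducu] -> 7 lines: fant aobzg ducu cqsp nmojr coswa tlf
Hunk 2: at line 2 remove [cqsp] add [rfca,gbsw] -> 8 lines: fant aobzg ducu rfca gbsw nmojr coswa tlf
Hunk 3: at line 3 remove [gbsw,nmojr] add [flj,gvjq,mheww] -> 9 lines: fant aobzg ducu rfca flj gvjq mheww coswa tlf
Final line count: 9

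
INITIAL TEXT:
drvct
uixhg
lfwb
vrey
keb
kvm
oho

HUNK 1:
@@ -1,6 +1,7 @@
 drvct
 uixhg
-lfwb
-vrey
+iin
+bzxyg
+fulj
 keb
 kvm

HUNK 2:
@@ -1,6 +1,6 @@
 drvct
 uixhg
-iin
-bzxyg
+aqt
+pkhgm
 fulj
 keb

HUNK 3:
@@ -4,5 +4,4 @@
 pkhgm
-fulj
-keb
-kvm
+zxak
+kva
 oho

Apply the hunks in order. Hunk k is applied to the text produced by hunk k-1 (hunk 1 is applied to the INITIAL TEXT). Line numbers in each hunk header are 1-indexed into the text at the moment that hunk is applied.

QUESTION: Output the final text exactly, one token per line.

Answer: drvct
uixhg
aqt
pkhgm
zxak
kva
oho

Derivation:
Hunk 1: at line 1 remove [lfwb,vrey] add [iin,bzxyg,fulj] -> 8 lines: drvct uixhg iin bzxyg fulj keb kvm oho
Hunk 2: at line 1 remove [iin,bzxyg] add [aqt,pkhgm] -> 8 lines: drvct uixhg aqt pkhgm fulj keb kvm oho
Hunk 3: at line 4 remove [fulj,keb,kvm] add [zxak,kva] -> 7 lines: drvct uixhg aqt pkhgm zxak kva oho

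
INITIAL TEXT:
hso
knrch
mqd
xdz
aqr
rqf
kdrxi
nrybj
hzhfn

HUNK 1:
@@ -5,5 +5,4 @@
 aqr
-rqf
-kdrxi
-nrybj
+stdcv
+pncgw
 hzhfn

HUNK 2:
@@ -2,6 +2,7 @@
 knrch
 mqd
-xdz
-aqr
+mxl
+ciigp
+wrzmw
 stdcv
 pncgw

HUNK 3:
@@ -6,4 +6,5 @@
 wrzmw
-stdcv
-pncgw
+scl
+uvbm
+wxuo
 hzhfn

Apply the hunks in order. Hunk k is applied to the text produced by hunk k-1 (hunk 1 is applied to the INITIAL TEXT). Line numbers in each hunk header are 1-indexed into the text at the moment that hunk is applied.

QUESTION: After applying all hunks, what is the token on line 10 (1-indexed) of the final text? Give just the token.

Hunk 1: at line 5 remove [rqf,kdrxi,nrybj] add [stdcv,pncgw] -> 8 lines: hso knrch mqd xdz aqr stdcv pncgw hzhfn
Hunk 2: at line 2 remove [xdz,aqr] add [mxl,ciigp,wrzmw] -> 9 lines: hso knrch mqd mxl ciigp wrzmw stdcv pncgw hzhfn
Hunk 3: at line 6 remove [stdcv,pncgw] add [scl,uvbm,wxuo] -> 10 lines: hso knrch mqd mxl ciigp wrzmw scl uvbm wxuo hzhfn
Final line 10: hzhfn

Answer: hzhfn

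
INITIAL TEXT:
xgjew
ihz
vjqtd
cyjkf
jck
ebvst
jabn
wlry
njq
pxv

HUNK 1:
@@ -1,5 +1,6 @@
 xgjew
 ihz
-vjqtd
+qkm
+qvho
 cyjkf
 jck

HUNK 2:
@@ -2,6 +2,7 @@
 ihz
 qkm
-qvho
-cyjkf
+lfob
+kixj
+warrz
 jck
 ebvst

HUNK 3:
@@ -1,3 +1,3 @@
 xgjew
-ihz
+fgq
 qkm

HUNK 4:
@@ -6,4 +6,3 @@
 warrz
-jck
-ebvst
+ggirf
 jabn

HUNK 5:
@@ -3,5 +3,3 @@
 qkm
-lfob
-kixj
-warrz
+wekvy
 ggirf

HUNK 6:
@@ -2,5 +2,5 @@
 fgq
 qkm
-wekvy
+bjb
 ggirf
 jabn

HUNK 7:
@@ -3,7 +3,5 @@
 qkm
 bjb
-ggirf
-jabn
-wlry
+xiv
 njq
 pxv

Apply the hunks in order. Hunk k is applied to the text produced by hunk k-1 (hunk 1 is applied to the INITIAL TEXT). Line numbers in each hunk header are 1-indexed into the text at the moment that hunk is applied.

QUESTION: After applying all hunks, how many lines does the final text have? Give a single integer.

Answer: 7

Derivation:
Hunk 1: at line 1 remove [vjqtd] add [qkm,qvho] -> 11 lines: xgjew ihz qkm qvho cyjkf jck ebvst jabn wlry njq pxv
Hunk 2: at line 2 remove [qvho,cyjkf] add [lfob,kixj,warrz] -> 12 lines: xgjew ihz qkm lfob kixj warrz jck ebvst jabn wlry njq pxv
Hunk 3: at line 1 remove [ihz] add [fgq] -> 12 lines: xgjew fgq qkm lfob kixj warrz jck ebvst jabn wlry njq pxv
Hunk 4: at line 6 remove [jck,ebvst] add [ggirf] -> 11 lines: xgjew fgq qkm lfob kixj warrz ggirf jabn wlry njq pxv
Hunk 5: at line 3 remove [lfob,kixj,warrz] add [wekvy] -> 9 lines: xgjew fgq qkm wekvy ggirf jabn wlry njq pxv
Hunk 6: at line 2 remove [wekvy] add [bjb] -> 9 lines: xgjew fgq qkm bjb ggirf jabn wlry njq pxv
Hunk 7: at line 3 remove [ggirf,jabn,wlry] add [xiv] -> 7 lines: xgjew fgq qkm bjb xiv njq pxv
Final line count: 7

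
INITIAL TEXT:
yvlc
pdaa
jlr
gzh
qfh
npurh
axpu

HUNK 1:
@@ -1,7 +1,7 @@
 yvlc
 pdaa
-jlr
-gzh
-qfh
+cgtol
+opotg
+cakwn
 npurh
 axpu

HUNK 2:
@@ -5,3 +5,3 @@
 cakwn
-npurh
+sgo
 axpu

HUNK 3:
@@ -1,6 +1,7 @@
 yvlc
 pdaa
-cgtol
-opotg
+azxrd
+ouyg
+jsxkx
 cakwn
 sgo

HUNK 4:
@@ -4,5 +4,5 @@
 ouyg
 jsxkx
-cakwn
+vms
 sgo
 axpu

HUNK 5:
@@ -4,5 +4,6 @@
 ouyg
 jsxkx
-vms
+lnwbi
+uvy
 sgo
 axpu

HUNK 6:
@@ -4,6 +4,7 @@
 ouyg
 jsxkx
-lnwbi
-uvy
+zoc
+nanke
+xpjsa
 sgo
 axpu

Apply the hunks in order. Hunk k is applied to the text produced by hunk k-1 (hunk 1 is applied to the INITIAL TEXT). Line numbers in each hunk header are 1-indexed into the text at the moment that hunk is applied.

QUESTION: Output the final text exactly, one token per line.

Hunk 1: at line 1 remove [jlr,gzh,qfh] add [cgtol,opotg,cakwn] -> 7 lines: yvlc pdaa cgtol opotg cakwn npurh axpu
Hunk 2: at line 5 remove [npurh] add [sgo] -> 7 lines: yvlc pdaa cgtol opotg cakwn sgo axpu
Hunk 3: at line 1 remove [cgtol,opotg] add [azxrd,ouyg,jsxkx] -> 8 lines: yvlc pdaa azxrd ouyg jsxkx cakwn sgo axpu
Hunk 4: at line 4 remove [cakwn] add [vms] -> 8 lines: yvlc pdaa azxrd ouyg jsxkx vms sgo axpu
Hunk 5: at line 4 remove [vms] add [lnwbi,uvy] -> 9 lines: yvlc pdaa azxrd ouyg jsxkx lnwbi uvy sgo axpu
Hunk 6: at line 4 remove [lnwbi,uvy] add [zoc,nanke,xpjsa] -> 10 lines: yvlc pdaa azxrd ouyg jsxkx zoc nanke xpjsa sgo axpu

Answer: yvlc
pdaa
azxrd
ouyg
jsxkx
zoc
nanke
xpjsa
sgo
axpu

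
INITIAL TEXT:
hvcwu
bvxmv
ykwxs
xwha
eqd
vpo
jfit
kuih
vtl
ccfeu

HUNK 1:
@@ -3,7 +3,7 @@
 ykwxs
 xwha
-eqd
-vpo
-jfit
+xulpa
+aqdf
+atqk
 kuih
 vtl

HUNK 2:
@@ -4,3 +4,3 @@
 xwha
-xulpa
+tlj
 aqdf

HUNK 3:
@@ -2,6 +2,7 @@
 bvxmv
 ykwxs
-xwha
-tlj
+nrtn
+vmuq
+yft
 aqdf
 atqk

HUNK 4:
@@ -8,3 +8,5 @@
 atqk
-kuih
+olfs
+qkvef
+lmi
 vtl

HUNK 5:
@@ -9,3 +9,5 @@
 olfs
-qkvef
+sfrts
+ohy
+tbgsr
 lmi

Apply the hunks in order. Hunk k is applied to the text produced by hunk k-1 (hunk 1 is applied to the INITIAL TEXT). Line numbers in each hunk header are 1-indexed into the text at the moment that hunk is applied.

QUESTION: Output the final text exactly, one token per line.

Answer: hvcwu
bvxmv
ykwxs
nrtn
vmuq
yft
aqdf
atqk
olfs
sfrts
ohy
tbgsr
lmi
vtl
ccfeu

Derivation:
Hunk 1: at line 3 remove [eqd,vpo,jfit] add [xulpa,aqdf,atqk] -> 10 lines: hvcwu bvxmv ykwxs xwha xulpa aqdf atqk kuih vtl ccfeu
Hunk 2: at line 4 remove [xulpa] add [tlj] -> 10 lines: hvcwu bvxmv ykwxs xwha tlj aqdf atqk kuih vtl ccfeu
Hunk 3: at line 2 remove [xwha,tlj] add [nrtn,vmuq,yft] -> 11 lines: hvcwu bvxmv ykwxs nrtn vmuq yft aqdf atqk kuih vtl ccfeu
Hunk 4: at line 8 remove [kuih] add [olfs,qkvef,lmi] -> 13 lines: hvcwu bvxmv ykwxs nrtn vmuq yft aqdf atqk olfs qkvef lmi vtl ccfeu
Hunk 5: at line 9 remove [qkvef] add [sfrts,ohy,tbgsr] -> 15 lines: hvcwu bvxmv ykwxs nrtn vmuq yft aqdf atqk olfs sfrts ohy tbgsr lmi vtl ccfeu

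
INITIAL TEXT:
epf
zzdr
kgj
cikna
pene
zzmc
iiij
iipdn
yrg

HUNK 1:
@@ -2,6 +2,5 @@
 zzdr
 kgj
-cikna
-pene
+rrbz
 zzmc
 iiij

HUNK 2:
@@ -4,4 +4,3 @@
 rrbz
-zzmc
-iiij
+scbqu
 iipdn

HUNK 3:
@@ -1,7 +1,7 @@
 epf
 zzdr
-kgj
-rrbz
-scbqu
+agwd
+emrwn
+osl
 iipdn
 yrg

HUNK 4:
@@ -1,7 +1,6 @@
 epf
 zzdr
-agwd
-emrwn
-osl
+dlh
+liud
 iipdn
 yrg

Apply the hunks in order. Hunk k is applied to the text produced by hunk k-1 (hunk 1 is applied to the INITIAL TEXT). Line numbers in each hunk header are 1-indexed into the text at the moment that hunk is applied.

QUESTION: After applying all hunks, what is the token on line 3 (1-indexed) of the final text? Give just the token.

Hunk 1: at line 2 remove [cikna,pene] add [rrbz] -> 8 lines: epf zzdr kgj rrbz zzmc iiij iipdn yrg
Hunk 2: at line 4 remove [zzmc,iiij] add [scbqu] -> 7 lines: epf zzdr kgj rrbz scbqu iipdn yrg
Hunk 3: at line 1 remove [kgj,rrbz,scbqu] add [agwd,emrwn,osl] -> 7 lines: epf zzdr agwd emrwn osl iipdn yrg
Hunk 4: at line 1 remove [agwd,emrwn,osl] add [dlh,liud] -> 6 lines: epf zzdr dlh liud iipdn yrg
Final line 3: dlh

Answer: dlh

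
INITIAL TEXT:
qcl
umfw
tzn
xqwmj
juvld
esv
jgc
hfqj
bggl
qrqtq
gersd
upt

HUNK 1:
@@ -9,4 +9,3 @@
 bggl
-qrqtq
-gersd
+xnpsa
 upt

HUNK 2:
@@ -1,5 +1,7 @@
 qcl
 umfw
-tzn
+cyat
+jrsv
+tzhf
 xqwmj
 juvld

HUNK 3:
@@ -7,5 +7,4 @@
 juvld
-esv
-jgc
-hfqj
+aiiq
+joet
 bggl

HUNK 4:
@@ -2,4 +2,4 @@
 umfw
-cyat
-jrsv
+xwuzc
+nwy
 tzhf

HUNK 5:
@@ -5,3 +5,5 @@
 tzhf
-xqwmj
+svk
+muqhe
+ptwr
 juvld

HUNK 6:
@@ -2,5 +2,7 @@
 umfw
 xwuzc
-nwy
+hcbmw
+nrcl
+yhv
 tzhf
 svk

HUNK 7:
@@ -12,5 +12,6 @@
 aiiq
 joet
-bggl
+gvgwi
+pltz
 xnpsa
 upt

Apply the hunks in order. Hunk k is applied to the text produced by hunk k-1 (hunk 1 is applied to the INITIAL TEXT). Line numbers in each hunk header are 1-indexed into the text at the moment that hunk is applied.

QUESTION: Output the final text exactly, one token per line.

Answer: qcl
umfw
xwuzc
hcbmw
nrcl
yhv
tzhf
svk
muqhe
ptwr
juvld
aiiq
joet
gvgwi
pltz
xnpsa
upt

Derivation:
Hunk 1: at line 9 remove [qrqtq,gersd] add [xnpsa] -> 11 lines: qcl umfw tzn xqwmj juvld esv jgc hfqj bggl xnpsa upt
Hunk 2: at line 1 remove [tzn] add [cyat,jrsv,tzhf] -> 13 lines: qcl umfw cyat jrsv tzhf xqwmj juvld esv jgc hfqj bggl xnpsa upt
Hunk 3: at line 7 remove [esv,jgc,hfqj] add [aiiq,joet] -> 12 lines: qcl umfw cyat jrsv tzhf xqwmj juvld aiiq joet bggl xnpsa upt
Hunk 4: at line 2 remove [cyat,jrsv] add [xwuzc,nwy] -> 12 lines: qcl umfw xwuzc nwy tzhf xqwmj juvld aiiq joet bggl xnpsa upt
Hunk 5: at line 5 remove [xqwmj] add [svk,muqhe,ptwr] -> 14 lines: qcl umfw xwuzc nwy tzhf svk muqhe ptwr juvld aiiq joet bggl xnpsa upt
Hunk 6: at line 2 remove [nwy] add [hcbmw,nrcl,yhv] -> 16 lines: qcl umfw xwuzc hcbmw nrcl yhv tzhf svk muqhe ptwr juvld aiiq joet bggl xnpsa upt
Hunk 7: at line 12 remove [bggl] add [gvgwi,pltz] -> 17 lines: qcl umfw xwuzc hcbmw nrcl yhv tzhf svk muqhe ptwr juvld aiiq joet gvgwi pltz xnpsa upt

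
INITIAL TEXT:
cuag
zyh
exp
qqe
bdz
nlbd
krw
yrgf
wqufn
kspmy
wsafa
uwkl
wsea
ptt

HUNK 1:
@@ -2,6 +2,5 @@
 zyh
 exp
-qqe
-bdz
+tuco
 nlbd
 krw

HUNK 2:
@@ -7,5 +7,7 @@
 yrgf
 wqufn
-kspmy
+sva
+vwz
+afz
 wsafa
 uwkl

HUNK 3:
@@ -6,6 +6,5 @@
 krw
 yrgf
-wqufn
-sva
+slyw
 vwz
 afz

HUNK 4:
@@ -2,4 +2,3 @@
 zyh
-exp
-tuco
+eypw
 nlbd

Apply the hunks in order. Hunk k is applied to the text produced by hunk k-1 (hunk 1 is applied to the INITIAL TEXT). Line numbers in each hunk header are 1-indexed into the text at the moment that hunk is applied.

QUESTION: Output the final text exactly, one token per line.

Answer: cuag
zyh
eypw
nlbd
krw
yrgf
slyw
vwz
afz
wsafa
uwkl
wsea
ptt

Derivation:
Hunk 1: at line 2 remove [qqe,bdz] add [tuco] -> 13 lines: cuag zyh exp tuco nlbd krw yrgf wqufn kspmy wsafa uwkl wsea ptt
Hunk 2: at line 7 remove [kspmy] add [sva,vwz,afz] -> 15 lines: cuag zyh exp tuco nlbd krw yrgf wqufn sva vwz afz wsafa uwkl wsea ptt
Hunk 3: at line 6 remove [wqufn,sva] add [slyw] -> 14 lines: cuag zyh exp tuco nlbd krw yrgf slyw vwz afz wsafa uwkl wsea ptt
Hunk 4: at line 2 remove [exp,tuco] add [eypw] -> 13 lines: cuag zyh eypw nlbd krw yrgf slyw vwz afz wsafa uwkl wsea ptt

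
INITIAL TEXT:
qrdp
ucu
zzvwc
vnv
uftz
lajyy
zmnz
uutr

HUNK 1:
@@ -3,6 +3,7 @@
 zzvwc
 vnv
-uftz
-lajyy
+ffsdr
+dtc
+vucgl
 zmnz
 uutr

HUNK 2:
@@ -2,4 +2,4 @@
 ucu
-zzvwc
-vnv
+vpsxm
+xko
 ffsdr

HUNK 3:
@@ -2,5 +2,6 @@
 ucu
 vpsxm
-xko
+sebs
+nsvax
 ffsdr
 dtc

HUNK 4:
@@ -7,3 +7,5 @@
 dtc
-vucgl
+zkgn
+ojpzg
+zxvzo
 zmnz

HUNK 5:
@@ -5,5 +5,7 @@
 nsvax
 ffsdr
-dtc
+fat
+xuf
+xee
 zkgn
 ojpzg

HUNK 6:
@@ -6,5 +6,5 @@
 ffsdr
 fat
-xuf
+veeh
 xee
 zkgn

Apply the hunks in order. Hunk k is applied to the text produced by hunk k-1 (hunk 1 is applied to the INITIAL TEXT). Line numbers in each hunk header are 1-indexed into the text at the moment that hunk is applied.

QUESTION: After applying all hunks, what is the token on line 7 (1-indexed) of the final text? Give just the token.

Answer: fat

Derivation:
Hunk 1: at line 3 remove [uftz,lajyy] add [ffsdr,dtc,vucgl] -> 9 lines: qrdp ucu zzvwc vnv ffsdr dtc vucgl zmnz uutr
Hunk 2: at line 2 remove [zzvwc,vnv] add [vpsxm,xko] -> 9 lines: qrdp ucu vpsxm xko ffsdr dtc vucgl zmnz uutr
Hunk 3: at line 2 remove [xko] add [sebs,nsvax] -> 10 lines: qrdp ucu vpsxm sebs nsvax ffsdr dtc vucgl zmnz uutr
Hunk 4: at line 7 remove [vucgl] add [zkgn,ojpzg,zxvzo] -> 12 lines: qrdp ucu vpsxm sebs nsvax ffsdr dtc zkgn ojpzg zxvzo zmnz uutr
Hunk 5: at line 5 remove [dtc] add [fat,xuf,xee] -> 14 lines: qrdp ucu vpsxm sebs nsvax ffsdr fat xuf xee zkgn ojpzg zxvzo zmnz uutr
Hunk 6: at line 6 remove [xuf] add [veeh] -> 14 lines: qrdp ucu vpsxm sebs nsvax ffsdr fat veeh xee zkgn ojpzg zxvzo zmnz uutr
Final line 7: fat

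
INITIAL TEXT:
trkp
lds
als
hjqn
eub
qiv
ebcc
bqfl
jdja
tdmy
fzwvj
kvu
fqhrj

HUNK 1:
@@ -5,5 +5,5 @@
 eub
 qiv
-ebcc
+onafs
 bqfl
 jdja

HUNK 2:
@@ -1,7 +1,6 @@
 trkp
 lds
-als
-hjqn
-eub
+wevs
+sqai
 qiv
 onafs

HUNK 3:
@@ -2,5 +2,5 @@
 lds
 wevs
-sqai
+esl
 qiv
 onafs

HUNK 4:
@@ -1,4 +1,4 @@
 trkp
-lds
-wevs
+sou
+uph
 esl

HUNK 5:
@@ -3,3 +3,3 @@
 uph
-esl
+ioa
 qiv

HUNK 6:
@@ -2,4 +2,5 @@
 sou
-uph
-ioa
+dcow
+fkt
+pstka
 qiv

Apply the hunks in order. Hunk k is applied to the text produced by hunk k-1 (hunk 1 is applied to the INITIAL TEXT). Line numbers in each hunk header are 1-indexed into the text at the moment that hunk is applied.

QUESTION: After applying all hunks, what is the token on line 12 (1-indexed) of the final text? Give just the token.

Answer: kvu

Derivation:
Hunk 1: at line 5 remove [ebcc] add [onafs] -> 13 lines: trkp lds als hjqn eub qiv onafs bqfl jdja tdmy fzwvj kvu fqhrj
Hunk 2: at line 1 remove [als,hjqn,eub] add [wevs,sqai] -> 12 lines: trkp lds wevs sqai qiv onafs bqfl jdja tdmy fzwvj kvu fqhrj
Hunk 3: at line 2 remove [sqai] add [esl] -> 12 lines: trkp lds wevs esl qiv onafs bqfl jdja tdmy fzwvj kvu fqhrj
Hunk 4: at line 1 remove [lds,wevs] add [sou,uph] -> 12 lines: trkp sou uph esl qiv onafs bqfl jdja tdmy fzwvj kvu fqhrj
Hunk 5: at line 3 remove [esl] add [ioa] -> 12 lines: trkp sou uph ioa qiv onafs bqfl jdja tdmy fzwvj kvu fqhrj
Hunk 6: at line 2 remove [uph,ioa] add [dcow,fkt,pstka] -> 13 lines: trkp sou dcow fkt pstka qiv onafs bqfl jdja tdmy fzwvj kvu fqhrj
Final line 12: kvu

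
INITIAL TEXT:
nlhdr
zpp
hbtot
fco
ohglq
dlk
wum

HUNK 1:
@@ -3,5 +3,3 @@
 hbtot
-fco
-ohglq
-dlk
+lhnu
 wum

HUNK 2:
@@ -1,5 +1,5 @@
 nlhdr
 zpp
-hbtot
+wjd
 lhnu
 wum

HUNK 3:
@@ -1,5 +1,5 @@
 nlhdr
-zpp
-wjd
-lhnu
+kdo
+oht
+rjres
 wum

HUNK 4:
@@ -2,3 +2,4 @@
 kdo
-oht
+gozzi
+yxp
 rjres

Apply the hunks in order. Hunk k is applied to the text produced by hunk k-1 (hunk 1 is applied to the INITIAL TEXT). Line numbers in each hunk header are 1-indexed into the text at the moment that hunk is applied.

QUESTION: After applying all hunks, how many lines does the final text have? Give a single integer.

Answer: 6

Derivation:
Hunk 1: at line 3 remove [fco,ohglq,dlk] add [lhnu] -> 5 lines: nlhdr zpp hbtot lhnu wum
Hunk 2: at line 1 remove [hbtot] add [wjd] -> 5 lines: nlhdr zpp wjd lhnu wum
Hunk 3: at line 1 remove [zpp,wjd,lhnu] add [kdo,oht,rjres] -> 5 lines: nlhdr kdo oht rjres wum
Hunk 4: at line 2 remove [oht] add [gozzi,yxp] -> 6 lines: nlhdr kdo gozzi yxp rjres wum
Final line count: 6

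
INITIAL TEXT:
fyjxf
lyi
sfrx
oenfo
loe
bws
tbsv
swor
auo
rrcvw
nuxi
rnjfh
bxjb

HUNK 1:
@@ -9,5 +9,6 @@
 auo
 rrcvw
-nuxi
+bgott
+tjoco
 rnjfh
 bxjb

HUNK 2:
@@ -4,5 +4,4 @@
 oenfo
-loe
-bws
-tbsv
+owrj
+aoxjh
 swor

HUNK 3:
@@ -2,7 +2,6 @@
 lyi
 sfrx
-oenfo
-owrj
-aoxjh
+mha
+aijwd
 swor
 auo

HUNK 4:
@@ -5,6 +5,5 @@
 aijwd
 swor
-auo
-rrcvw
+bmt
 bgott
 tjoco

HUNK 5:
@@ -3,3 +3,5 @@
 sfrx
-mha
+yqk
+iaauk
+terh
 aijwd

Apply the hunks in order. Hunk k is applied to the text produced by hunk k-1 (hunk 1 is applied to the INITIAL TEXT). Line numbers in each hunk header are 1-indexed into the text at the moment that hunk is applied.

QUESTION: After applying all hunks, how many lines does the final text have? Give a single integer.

Answer: 13

Derivation:
Hunk 1: at line 9 remove [nuxi] add [bgott,tjoco] -> 14 lines: fyjxf lyi sfrx oenfo loe bws tbsv swor auo rrcvw bgott tjoco rnjfh bxjb
Hunk 2: at line 4 remove [loe,bws,tbsv] add [owrj,aoxjh] -> 13 lines: fyjxf lyi sfrx oenfo owrj aoxjh swor auo rrcvw bgott tjoco rnjfh bxjb
Hunk 3: at line 2 remove [oenfo,owrj,aoxjh] add [mha,aijwd] -> 12 lines: fyjxf lyi sfrx mha aijwd swor auo rrcvw bgott tjoco rnjfh bxjb
Hunk 4: at line 5 remove [auo,rrcvw] add [bmt] -> 11 lines: fyjxf lyi sfrx mha aijwd swor bmt bgott tjoco rnjfh bxjb
Hunk 5: at line 3 remove [mha] add [yqk,iaauk,terh] -> 13 lines: fyjxf lyi sfrx yqk iaauk terh aijwd swor bmt bgott tjoco rnjfh bxjb
Final line count: 13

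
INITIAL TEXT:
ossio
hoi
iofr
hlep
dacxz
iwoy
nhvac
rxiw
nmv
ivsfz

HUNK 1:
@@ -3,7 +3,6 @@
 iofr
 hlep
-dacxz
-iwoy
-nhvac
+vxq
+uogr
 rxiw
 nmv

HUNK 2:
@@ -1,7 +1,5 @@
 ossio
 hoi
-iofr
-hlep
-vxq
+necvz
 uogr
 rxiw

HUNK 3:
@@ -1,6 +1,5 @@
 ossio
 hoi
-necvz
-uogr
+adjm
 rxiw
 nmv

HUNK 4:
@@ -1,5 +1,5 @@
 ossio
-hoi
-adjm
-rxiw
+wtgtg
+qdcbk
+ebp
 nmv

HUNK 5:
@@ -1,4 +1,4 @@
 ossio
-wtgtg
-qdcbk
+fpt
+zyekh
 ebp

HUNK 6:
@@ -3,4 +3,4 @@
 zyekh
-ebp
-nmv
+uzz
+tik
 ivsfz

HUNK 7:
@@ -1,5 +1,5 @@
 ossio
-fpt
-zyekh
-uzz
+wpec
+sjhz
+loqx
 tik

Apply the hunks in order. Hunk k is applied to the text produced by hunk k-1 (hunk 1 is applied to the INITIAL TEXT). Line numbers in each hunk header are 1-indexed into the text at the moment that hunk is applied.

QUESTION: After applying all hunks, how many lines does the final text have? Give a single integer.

Answer: 6

Derivation:
Hunk 1: at line 3 remove [dacxz,iwoy,nhvac] add [vxq,uogr] -> 9 lines: ossio hoi iofr hlep vxq uogr rxiw nmv ivsfz
Hunk 2: at line 1 remove [iofr,hlep,vxq] add [necvz] -> 7 lines: ossio hoi necvz uogr rxiw nmv ivsfz
Hunk 3: at line 1 remove [necvz,uogr] add [adjm] -> 6 lines: ossio hoi adjm rxiw nmv ivsfz
Hunk 4: at line 1 remove [hoi,adjm,rxiw] add [wtgtg,qdcbk,ebp] -> 6 lines: ossio wtgtg qdcbk ebp nmv ivsfz
Hunk 5: at line 1 remove [wtgtg,qdcbk] add [fpt,zyekh] -> 6 lines: ossio fpt zyekh ebp nmv ivsfz
Hunk 6: at line 3 remove [ebp,nmv] add [uzz,tik] -> 6 lines: ossio fpt zyekh uzz tik ivsfz
Hunk 7: at line 1 remove [fpt,zyekh,uzz] add [wpec,sjhz,loqx] -> 6 lines: ossio wpec sjhz loqx tik ivsfz
Final line count: 6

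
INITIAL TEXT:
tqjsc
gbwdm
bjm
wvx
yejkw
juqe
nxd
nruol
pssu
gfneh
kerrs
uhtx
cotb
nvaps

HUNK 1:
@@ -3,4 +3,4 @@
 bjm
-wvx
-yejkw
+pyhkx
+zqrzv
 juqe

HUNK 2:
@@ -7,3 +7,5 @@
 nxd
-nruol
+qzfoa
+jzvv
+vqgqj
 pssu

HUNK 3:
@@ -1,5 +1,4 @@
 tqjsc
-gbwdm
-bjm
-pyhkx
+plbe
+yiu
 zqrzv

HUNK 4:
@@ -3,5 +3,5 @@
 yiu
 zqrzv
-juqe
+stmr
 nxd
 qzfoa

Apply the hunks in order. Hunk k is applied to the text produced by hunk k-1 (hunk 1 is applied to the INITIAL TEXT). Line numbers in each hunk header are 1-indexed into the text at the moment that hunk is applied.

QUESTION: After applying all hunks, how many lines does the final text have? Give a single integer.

Hunk 1: at line 3 remove [wvx,yejkw] add [pyhkx,zqrzv] -> 14 lines: tqjsc gbwdm bjm pyhkx zqrzv juqe nxd nruol pssu gfneh kerrs uhtx cotb nvaps
Hunk 2: at line 7 remove [nruol] add [qzfoa,jzvv,vqgqj] -> 16 lines: tqjsc gbwdm bjm pyhkx zqrzv juqe nxd qzfoa jzvv vqgqj pssu gfneh kerrs uhtx cotb nvaps
Hunk 3: at line 1 remove [gbwdm,bjm,pyhkx] add [plbe,yiu] -> 15 lines: tqjsc plbe yiu zqrzv juqe nxd qzfoa jzvv vqgqj pssu gfneh kerrs uhtx cotb nvaps
Hunk 4: at line 3 remove [juqe] add [stmr] -> 15 lines: tqjsc plbe yiu zqrzv stmr nxd qzfoa jzvv vqgqj pssu gfneh kerrs uhtx cotb nvaps
Final line count: 15

Answer: 15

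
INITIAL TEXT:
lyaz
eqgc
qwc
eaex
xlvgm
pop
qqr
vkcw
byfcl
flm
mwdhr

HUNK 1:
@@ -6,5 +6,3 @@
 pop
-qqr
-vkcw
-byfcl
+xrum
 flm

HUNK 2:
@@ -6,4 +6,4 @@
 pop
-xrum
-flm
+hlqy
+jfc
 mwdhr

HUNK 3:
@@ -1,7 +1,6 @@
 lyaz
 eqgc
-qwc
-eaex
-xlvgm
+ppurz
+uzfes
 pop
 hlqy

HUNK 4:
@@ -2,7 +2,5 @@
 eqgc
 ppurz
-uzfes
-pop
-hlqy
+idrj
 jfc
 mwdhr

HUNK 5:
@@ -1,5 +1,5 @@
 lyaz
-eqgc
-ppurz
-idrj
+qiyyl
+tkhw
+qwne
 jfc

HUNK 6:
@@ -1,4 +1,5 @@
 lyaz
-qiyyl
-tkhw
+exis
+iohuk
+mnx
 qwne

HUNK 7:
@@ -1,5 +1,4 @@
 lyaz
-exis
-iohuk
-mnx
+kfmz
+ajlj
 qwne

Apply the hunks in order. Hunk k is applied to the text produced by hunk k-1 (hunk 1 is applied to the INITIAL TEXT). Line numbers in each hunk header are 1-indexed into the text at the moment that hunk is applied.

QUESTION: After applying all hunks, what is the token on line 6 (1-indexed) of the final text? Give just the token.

Hunk 1: at line 6 remove [qqr,vkcw,byfcl] add [xrum] -> 9 lines: lyaz eqgc qwc eaex xlvgm pop xrum flm mwdhr
Hunk 2: at line 6 remove [xrum,flm] add [hlqy,jfc] -> 9 lines: lyaz eqgc qwc eaex xlvgm pop hlqy jfc mwdhr
Hunk 3: at line 1 remove [qwc,eaex,xlvgm] add [ppurz,uzfes] -> 8 lines: lyaz eqgc ppurz uzfes pop hlqy jfc mwdhr
Hunk 4: at line 2 remove [uzfes,pop,hlqy] add [idrj] -> 6 lines: lyaz eqgc ppurz idrj jfc mwdhr
Hunk 5: at line 1 remove [eqgc,ppurz,idrj] add [qiyyl,tkhw,qwne] -> 6 lines: lyaz qiyyl tkhw qwne jfc mwdhr
Hunk 6: at line 1 remove [qiyyl,tkhw] add [exis,iohuk,mnx] -> 7 lines: lyaz exis iohuk mnx qwne jfc mwdhr
Hunk 7: at line 1 remove [exis,iohuk,mnx] add [kfmz,ajlj] -> 6 lines: lyaz kfmz ajlj qwne jfc mwdhr
Final line 6: mwdhr

Answer: mwdhr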